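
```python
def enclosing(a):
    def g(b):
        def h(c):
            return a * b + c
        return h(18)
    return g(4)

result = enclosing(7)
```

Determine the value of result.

Step 1: a = 7, b = 4, c = 18.
Step 2: h() computes a * b + c = 7 * 4 + 18 = 46.
Step 3: result = 46

The answer is 46.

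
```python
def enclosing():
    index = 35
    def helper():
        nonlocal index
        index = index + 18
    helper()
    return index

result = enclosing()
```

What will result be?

Step 1: enclosing() sets index = 35.
Step 2: helper() uses nonlocal to modify index in enclosing's scope: index = 35 + 18 = 53.
Step 3: enclosing() returns the modified index = 53

The answer is 53.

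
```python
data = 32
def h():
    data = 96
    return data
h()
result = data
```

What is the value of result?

Step 1: Global data = 32.
Step 2: h() creates local data = 96 (shadow, not modification).
Step 3: After h() returns, global data is unchanged. result = 32

The answer is 32.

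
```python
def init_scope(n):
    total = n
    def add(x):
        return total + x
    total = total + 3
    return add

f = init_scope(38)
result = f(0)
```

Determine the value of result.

Step 1: init_scope(38) sets total = 38, then total = 38 + 3 = 41.
Step 2: Closures capture by reference, so add sees total = 41.
Step 3: f(0) returns 41 + 0 = 41

The answer is 41.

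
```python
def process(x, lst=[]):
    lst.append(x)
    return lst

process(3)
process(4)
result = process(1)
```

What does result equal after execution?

Step 1: Mutable default argument gotcha! The list [] is created once.
Step 2: Each call appends to the SAME list: [3], [3, 4], [3, 4, 1].
Step 3: result = [3, 4, 1]

The answer is [3, 4, 1].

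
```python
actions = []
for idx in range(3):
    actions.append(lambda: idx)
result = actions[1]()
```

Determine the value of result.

Step 1: The loop creates 3 lambdas, all referencing the same variable idx.
Step 2: After the loop, idx = 2 (final value).
Step 3: actions[1]() looks up idx at call time and finds 2. This is the late binding gotcha. result = 2

The answer is 2.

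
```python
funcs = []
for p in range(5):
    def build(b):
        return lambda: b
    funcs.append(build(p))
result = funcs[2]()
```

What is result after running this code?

Step 1: build(p) creates a new scope capturing b = p at call time.
Step 2: funcs[2] = build(2), so its lambda captures b = 2.
Step 3: result = 2 (closure factory fixes late binding)

The answer is 2.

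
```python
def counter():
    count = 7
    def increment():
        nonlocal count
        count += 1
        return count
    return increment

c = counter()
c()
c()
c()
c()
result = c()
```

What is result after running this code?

Step 1: counter() creates closure with count = 7.
Step 2: Each c() call increments count via nonlocal. After 5 calls: 7 + 5 = 12.
Step 3: result = 12

The answer is 12.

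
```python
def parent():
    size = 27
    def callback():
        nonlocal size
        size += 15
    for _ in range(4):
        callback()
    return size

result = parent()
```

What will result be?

Step 1: size = 27.
Step 2: callback() is called 4 times in a loop, each adding 15 via nonlocal.
Step 3: size = 27 + 15 * 4 = 87

The answer is 87.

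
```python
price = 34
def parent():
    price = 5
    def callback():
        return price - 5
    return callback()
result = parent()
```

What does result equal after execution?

Step 1: parent() shadows global price with price = 5.
Step 2: callback() finds price = 5 in enclosing scope, computes 5 - 5 = 0.
Step 3: result = 0

The answer is 0.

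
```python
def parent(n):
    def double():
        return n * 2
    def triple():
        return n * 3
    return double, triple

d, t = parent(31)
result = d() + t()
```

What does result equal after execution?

Step 1: Both closures capture the same n = 31.
Step 2: d() = 31 * 2 = 62, t() = 31 * 3 = 93.
Step 3: result = 62 + 93 = 155

The answer is 155.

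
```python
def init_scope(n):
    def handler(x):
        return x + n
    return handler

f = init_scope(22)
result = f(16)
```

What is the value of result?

Step 1: init_scope(22) creates a closure that captures n = 22.
Step 2: f(16) calls the closure with x = 16, returning 16 + 22 = 38.
Step 3: result = 38

The answer is 38.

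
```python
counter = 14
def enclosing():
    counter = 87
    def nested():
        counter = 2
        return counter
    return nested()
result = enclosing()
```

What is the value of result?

Step 1: Three scopes define counter: global (14), enclosing (87), nested (2).
Step 2: nested() has its own local counter = 2, which shadows both enclosing and global.
Step 3: result = 2 (local wins in LEGB)

The answer is 2.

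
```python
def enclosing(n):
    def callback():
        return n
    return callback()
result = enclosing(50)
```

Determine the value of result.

Step 1: enclosing(50) binds parameter n = 50.
Step 2: callback() looks up n in enclosing scope and finds the parameter n = 50.
Step 3: result = 50

The answer is 50.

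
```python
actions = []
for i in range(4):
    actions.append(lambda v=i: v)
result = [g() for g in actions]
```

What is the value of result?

Step 1: Default arg v=i captures i at each iteration.
Step 2: Each lambda has its own default: 0, 1, ..., 3.
Step 3: result = [0, 1, 2, 3]

The answer is [0, 1, 2, 3].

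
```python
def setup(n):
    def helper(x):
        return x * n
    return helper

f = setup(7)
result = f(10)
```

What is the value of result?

Step 1: setup(7) creates a closure capturing n = 7.
Step 2: f(10) computes 10 * 7 = 70.
Step 3: result = 70

The answer is 70.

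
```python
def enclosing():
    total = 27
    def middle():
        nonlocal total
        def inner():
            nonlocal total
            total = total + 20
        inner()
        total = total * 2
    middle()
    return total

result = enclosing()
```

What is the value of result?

Step 1: total = 27.
Step 2: inner() adds 20: total = 27 + 20 = 47.
Step 3: middle() doubles: total = 47 * 2 = 94.
Step 4: result = 94

The answer is 94.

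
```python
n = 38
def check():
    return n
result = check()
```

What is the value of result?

Step 1: n = 38 is defined in the global scope.
Step 2: check() looks up n. No local n exists, so Python checks the global scope via LEGB rule and finds n = 38.
Step 3: result = 38

The answer is 38.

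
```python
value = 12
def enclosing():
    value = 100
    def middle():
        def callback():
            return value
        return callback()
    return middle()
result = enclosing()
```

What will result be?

Step 1: enclosing() defines value = 100. middle() and callback() have no local value.
Step 2: callback() checks local (none), enclosing middle() (none), enclosing enclosing() and finds value = 100.
Step 3: result = 100

The answer is 100.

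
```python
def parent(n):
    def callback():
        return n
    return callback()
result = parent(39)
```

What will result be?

Step 1: parent(39) binds parameter n = 39.
Step 2: callback() looks up n in enclosing scope and finds the parameter n = 39.
Step 3: result = 39

The answer is 39.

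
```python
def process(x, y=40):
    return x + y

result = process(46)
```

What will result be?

Step 1: process(46) uses default y = 40.
Step 2: Returns 46 + 40 = 86.
Step 3: result = 86

The answer is 86.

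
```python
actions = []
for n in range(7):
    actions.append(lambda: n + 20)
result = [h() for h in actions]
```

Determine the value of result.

Step 1: All lambdas capture n by reference. After the loop, n = 6.
Step 2: Each call returns 6 + 20 = 26.
Step 3: result = [26, 26, 26, 26, 26, 26, 26]

The answer is [26, 26, 26, 26, 26, 26, 26].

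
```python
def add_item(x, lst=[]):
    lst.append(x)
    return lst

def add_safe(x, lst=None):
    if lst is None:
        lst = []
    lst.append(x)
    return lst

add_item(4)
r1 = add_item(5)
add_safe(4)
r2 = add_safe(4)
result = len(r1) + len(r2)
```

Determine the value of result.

Step 1: add_item shares mutable default: after 2 calls, lst = [4, 5], len = 2.
Step 2: add_safe creates fresh list each time: r2 = [4], len = 1.
Step 3: result = 2 + 1 = 3

The answer is 3.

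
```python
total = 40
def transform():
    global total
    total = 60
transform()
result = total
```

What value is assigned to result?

Step 1: total = 40 globally.
Step 2: transform() declares global total and sets it to 60.
Step 3: After transform(), global total = 60. result = 60

The answer is 60.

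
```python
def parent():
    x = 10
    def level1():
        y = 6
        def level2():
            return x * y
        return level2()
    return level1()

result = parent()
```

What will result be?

Step 1: x = 10 in parent. y = 6 in level1.
Step 2: level2() reads x = 10 and y = 6 from enclosing scopes.
Step 3: result = 10 * 6 = 60

The answer is 60.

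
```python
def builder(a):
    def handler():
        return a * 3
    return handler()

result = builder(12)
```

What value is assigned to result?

Step 1: builder(12) binds parameter a = 12.
Step 2: handler() accesses a = 12 from enclosing scope.
Step 3: result = 12 * 3 = 36

The answer is 36.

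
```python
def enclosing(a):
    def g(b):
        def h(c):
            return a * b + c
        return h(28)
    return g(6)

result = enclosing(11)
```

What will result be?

Step 1: a = 11, b = 6, c = 28.
Step 2: h() computes a * b + c = 11 * 6 + 28 = 94.
Step 3: result = 94

The answer is 94.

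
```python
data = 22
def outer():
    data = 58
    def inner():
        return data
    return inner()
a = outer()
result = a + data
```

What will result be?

Step 1: outer() has local data = 58. inner() reads from enclosing.
Step 2: outer() returns 58. Global data = 22 unchanged.
Step 3: result = 58 + 22 = 80

The answer is 80.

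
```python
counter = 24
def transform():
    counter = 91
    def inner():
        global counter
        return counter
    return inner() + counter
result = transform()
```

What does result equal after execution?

Step 1: Global counter = 24. transform() shadows with local counter = 91.
Step 2: inner() uses global keyword, so inner() returns global counter = 24.
Step 3: transform() returns 24 + 91 = 115

The answer is 115.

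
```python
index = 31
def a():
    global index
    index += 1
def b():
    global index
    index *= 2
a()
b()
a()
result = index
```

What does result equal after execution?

Step 1: index = 31.
Step 2: a(): index = 31 + 1 = 32.
Step 3: b(): index = 32 * 2 = 64.
Step 4: a(): index = 64 + 1 = 65

The answer is 65.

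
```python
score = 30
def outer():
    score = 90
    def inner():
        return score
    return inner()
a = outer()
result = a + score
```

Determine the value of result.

Step 1: outer() has local score = 90. inner() reads from enclosing.
Step 2: outer() returns 90. Global score = 30 unchanged.
Step 3: result = 90 + 30 = 120

The answer is 120.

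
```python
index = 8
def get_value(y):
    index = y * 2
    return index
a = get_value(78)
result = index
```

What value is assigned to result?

Step 1: Global index = 8.
Step 2: get_value(78) creates local index = 78 * 2 = 156.
Step 3: Global index unchanged because no global keyword. result = 8

The answer is 8.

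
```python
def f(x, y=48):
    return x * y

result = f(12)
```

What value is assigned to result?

Step 1: f(12) uses default y = 48.
Step 2: Returns 12 * 48 = 576.
Step 3: result = 576

The answer is 576.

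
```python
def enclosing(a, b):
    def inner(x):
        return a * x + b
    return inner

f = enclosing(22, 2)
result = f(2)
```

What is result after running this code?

Step 1: enclosing(22, 2) captures a = 22, b = 2.
Step 2: f(2) computes 22 * 2 + 2 = 46.
Step 3: result = 46

The answer is 46.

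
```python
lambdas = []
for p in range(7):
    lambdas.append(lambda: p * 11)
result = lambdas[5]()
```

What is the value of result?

Step 1: All lambdas reference the same variable p (late binding).
Step 2: After the loop, p = 6. Every lambda returns p * 11.
Step 3: lambdas[5]() = 6 * 11 = 66

The answer is 66.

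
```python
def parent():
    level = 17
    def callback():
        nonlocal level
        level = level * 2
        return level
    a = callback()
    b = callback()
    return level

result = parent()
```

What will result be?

Step 1: level starts at 17.
Step 2: First callback(): level = 17 * 2 = 34.
Step 3: Second callback(): level = 34 * 2 = 68.
Step 4: result = 68

The answer is 68.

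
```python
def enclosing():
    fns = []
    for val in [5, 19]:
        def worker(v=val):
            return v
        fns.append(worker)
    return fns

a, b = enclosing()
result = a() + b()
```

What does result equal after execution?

Step 1: Default argument v=val captures val at each iteration.
Step 2: a() returns 5 (captured at first iteration), b() returns 19 (captured at second).
Step 3: result = 5 + 19 = 24

The answer is 24.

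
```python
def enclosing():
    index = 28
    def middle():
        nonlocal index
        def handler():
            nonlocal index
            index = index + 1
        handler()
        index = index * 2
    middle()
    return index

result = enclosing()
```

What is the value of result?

Step 1: index = 28.
Step 2: handler() adds 1: index = 28 + 1 = 29.
Step 3: middle() doubles: index = 29 * 2 = 58.
Step 4: result = 58

The answer is 58.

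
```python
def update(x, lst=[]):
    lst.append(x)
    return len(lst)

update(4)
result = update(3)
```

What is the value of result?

Step 1: Mutable default list persists between calls.
Step 2: First call: lst = [4], len = 1. Second call: lst = [4, 3], len = 2.
Step 3: result = 2

The answer is 2.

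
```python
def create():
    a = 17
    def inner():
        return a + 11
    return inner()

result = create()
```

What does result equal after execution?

Step 1: create() defines a = 17.
Step 2: inner() reads a = 17 from enclosing scope, returns 17 + 11 = 28.
Step 3: result = 28

The answer is 28.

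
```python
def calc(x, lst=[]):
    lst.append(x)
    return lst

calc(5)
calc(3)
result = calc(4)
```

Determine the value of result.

Step 1: Mutable default argument gotcha! The list [] is created once.
Step 2: Each call appends to the SAME list: [5], [5, 3], [5, 3, 4].
Step 3: result = [5, 3, 4]

The answer is [5, 3, 4].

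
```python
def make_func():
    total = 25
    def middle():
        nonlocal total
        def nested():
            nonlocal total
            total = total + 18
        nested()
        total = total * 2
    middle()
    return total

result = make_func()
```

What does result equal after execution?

Step 1: total = 25.
Step 2: nested() adds 18: total = 25 + 18 = 43.
Step 3: middle() doubles: total = 43 * 2 = 86.
Step 4: result = 86

The answer is 86.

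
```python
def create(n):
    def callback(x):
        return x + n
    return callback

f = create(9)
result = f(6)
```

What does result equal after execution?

Step 1: create(9) creates a closure that captures n = 9.
Step 2: f(6) calls the closure with x = 6, returning 6 + 9 = 15.
Step 3: result = 15

The answer is 15.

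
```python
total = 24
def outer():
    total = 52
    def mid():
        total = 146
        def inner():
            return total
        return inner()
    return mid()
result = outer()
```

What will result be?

Step 1: Three levels of shadowing: global 24, outer 52, mid 146.
Step 2: inner() finds total = 146 in enclosing mid() scope.
Step 3: result = 146

The answer is 146.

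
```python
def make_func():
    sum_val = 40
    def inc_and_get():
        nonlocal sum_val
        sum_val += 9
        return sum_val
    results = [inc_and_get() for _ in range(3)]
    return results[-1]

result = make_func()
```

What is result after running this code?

Step 1: sum_val = 40.
Step 2: Three calls to inc_and_get(), each adding 9.
Step 3: Last value = 40 + 9 * 3 = 67

The answer is 67.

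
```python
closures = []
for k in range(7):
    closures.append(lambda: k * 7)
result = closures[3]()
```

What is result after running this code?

Step 1: All lambdas reference the same variable k (late binding).
Step 2: After the loop, k = 6. Every lambda returns k * 7.
Step 3: closures[3]() = 6 * 7 = 42

The answer is 42.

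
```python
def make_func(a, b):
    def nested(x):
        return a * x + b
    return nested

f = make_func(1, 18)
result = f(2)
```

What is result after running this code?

Step 1: make_func(1, 18) captures a = 1, b = 18.
Step 2: f(2) computes 1 * 2 + 18 = 20.
Step 3: result = 20

The answer is 20.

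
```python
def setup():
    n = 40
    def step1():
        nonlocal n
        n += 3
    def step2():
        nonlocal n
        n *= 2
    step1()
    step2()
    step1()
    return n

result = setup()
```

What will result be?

Step 1: n = 40.
Step 2: step1(): n = 40 + 3 = 43.
Step 3: step2(): n = 43 * 2 = 86.
Step 4: step1(): n = 86 + 3 = 89. result = 89

The answer is 89.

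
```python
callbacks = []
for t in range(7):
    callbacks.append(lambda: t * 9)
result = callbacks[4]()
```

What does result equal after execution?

Step 1: All lambdas reference the same variable t (late binding).
Step 2: After the loop, t = 6. Every lambda returns t * 9.
Step 3: callbacks[4]() = 6 * 9 = 54

The answer is 54.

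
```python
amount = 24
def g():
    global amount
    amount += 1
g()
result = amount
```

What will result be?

Step 1: amount = 24 globally.
Step 2: g() modifies global amount: amount += 1 = 25.
Step 3: result = 25

The answer is 25.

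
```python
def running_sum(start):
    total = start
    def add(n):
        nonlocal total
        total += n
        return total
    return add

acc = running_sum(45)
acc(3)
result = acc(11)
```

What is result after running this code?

Step 1: running_sum(45) creates closure with total = 45.
Step 2: First acc(3): total = 45 + 3 = 48.
Step 3: Second acc(11): total = 48 + 11 = 59. result = 59

The answer is 59.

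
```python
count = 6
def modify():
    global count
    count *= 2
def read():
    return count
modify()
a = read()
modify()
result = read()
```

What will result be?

Step 1: count = 6.
Step 2: First modify(): count = 6 * 2 = 12.
Step 3: Second modify(): count = 12 * 2 = 24.
Step 4: read() returns 24

The answer is 24.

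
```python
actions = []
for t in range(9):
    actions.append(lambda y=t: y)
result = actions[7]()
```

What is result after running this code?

Step 1: Default argument y=t captures t's value at each iteration.
Step 2: actions[7] captured y = 7 when t was 7.
Step 3: result = 7

The answer is 7.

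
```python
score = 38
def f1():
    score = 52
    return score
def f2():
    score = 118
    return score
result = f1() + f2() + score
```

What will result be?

Step 1: Each function shadows global score with its own local.
Step 2: f1() returns 52, f2() returns 118.
Step 3: Global score = 38 is unchanged. result = 52 + 118 + 38 = 208

The answer is 208.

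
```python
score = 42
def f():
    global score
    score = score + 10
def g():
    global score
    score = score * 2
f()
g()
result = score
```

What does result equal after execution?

Step 1: score = 42.
Step 2: f() adds 10: score = 42 + 10 = 52.
Step 3: g() doubles: score = 52 * 2 = 104.
Step 4: result = 104

The answer is 104.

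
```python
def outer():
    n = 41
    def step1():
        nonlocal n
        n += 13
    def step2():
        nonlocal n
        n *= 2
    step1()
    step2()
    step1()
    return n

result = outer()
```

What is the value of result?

Step 1: n = 41.
Step 2: step1(): n = 41 + 13 = 54.
Step 3: step2(): n = 54 * 2 = 108.
Step 4: step1(): n = 108 + 13 = 121. result = 121

The answer is 121.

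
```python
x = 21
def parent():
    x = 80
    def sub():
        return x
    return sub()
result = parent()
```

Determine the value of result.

Step 1: x = 21 globally, but parent() defines x = 80 locally.
Step 2: sub() looks up x. Not in local scope, so checks enclosing scope (parent) and finds x = 80.
Step 3: result = 80

The answer is 80.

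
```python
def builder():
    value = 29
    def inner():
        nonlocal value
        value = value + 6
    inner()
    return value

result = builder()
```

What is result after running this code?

Step 1: builder() sets value = 29.
Step 2: inner() uses nonlocal to modify value in builder's scope: value = 29 + 6 = 35.
Step 3: builder() returns the modified value = 35

The answer is 35.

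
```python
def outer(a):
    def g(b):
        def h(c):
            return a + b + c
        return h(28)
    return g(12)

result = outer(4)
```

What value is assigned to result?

Step 1: a = 4, b = 12, c = 28 across three nested scopes.
Step 2: h() accesses all three via LEGB rule.
Step 3: result = 4 + 12 + 28 = 44

The answer is 44.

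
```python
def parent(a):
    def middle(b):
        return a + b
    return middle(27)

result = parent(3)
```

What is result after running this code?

Step 1: parent(3) passes a = 3.
Step 2: middle(27) has b = 27, reads a = 3 from enclosing.
Step 3: result = 3 + 27 = 30

The answer is 30.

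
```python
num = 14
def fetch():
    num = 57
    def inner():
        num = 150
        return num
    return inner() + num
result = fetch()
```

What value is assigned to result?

Step 1: fetch() has local num = 57. inner() has local num = 150.
Step 2: inner() returns its local num = 150.
Step 3: fetch() returns 150 + its own num (57) = 207

The answer is 207.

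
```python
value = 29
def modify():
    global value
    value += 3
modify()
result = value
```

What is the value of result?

Step 1: value = 29 globally.
Step 2: modify() modifies global value: value += 3 = 32.
Step 3: result = 32

The answer is 32.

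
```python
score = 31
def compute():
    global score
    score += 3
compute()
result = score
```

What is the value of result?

Step 1: score = 31 globally.
Step 2: compute() modifies global score: score += 3 = 34.
Step 3: result = 34

The answer is 34.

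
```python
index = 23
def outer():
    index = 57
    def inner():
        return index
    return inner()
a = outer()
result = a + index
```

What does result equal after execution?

Step 1: outer() has local index = 57. inner() reads from enclosing.
Step 2: outer() returns 57. Global index = 23 unchanged.
Step 3: result = 57 + 23 = 80

The answer is 80.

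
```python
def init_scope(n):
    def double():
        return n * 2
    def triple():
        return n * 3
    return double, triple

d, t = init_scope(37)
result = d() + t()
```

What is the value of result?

Step 1: Both closures capture the same n = 37.
Step 2: d() = 37 * 2 = 74, t() = 37 * 3 = 111.
Step 3: result = 74 + 111 = 185

The answer is 185.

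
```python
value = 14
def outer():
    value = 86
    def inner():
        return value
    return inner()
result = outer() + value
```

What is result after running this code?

Step 1: Global value = 14. outer() shadows with value = 86.
Step 2: inner() returns enclosing value = 86. outer() = 86.
Step 3: result = 86 + global value (14) = 100

The answer is 100.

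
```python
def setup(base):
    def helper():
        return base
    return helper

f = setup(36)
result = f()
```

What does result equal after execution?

Step 1: setup(36) creates closure capturing base = 36.
Step 2: f() returns the captured base = 36.
Step 3: result = 36

The answer is 36.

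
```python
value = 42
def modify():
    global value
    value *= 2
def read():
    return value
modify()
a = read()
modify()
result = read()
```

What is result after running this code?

Step 1: value = 42.
Step 2: First modify(): value = 42 * 2 = 84.
Step 3: Second modify(): value = 84 * 2 = 168.
Step 4: read() returns 168

The answer is 168.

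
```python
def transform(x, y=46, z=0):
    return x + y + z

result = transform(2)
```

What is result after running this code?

Step 1: transform(2) uses defaults y = 46, z = 0.
Step 2: Returns 2 + 46 + 0 = 48.
Step 3: result = 48

The answer is 48.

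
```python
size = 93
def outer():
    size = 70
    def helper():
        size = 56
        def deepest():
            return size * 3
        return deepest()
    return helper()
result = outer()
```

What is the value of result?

Step 1: deepest() looks up size through LEGB: not local, finds size = 56 in enclosing helper().
Step 2: Returns 56 * 3 = 168.
Step 3: result = 168

The answer is 168.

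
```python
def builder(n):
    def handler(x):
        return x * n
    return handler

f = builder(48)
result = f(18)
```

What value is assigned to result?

Step 1: builder(48) creates a closure capturing n = 48.
Step 2: f(18) computes 18 * 48 = 864.
Step 3: result = 864

The answer is 864.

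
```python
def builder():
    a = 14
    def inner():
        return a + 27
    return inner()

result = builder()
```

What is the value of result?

Step 1: builder() defines a = 14.
Step 2: inner() reads a = 14 from enclosing scope, returns 14 + 27 = 41.
Step 3: result = 41

The answer is 41.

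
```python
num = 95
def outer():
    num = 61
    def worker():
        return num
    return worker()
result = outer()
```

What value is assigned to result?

Step 1: num = 95 globally, but outer() defines num = 61 locally.
Step 2: worker() looks up num. Not in local scope, so checks enclosing scope (outer) and finds num = 61.
Step 3: result = 61

The answer is 61.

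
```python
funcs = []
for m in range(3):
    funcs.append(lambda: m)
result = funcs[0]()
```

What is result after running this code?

Step 1: The loop creates 3 lambdas, all referencing the same variable m.
Step 2: After the loop, m = 2 (final value).
Step 3: funcs[0]() looks up m at call time and finds 2. This is the late binding gotcha. result = 2

The answer is 2.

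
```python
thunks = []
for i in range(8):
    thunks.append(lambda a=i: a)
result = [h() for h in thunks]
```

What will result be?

Step 1: Default arg a=i captures i at each iteration.
Step 2: Each lambda has its own default: 0, 1, ..., 7.
Step 3: result = [0, 1, 2, 3, 4, 5, 6, 7]

The answer is [0, 1, 2, 3, 4, 5, 6, 7].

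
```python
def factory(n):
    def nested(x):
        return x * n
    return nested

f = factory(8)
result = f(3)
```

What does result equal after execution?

Step 1: factory(8) creates a closure capturing n = 8.
Step 2: f(3) computes 3 * 8 = 24.
Step 3: result = 24

The answer is 24.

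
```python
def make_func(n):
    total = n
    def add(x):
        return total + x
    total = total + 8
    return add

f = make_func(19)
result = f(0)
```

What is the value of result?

Step 1: make_func(19) sets total = 19, then total = 19 + 8 = 27.
Step 2: Closures capture by reference, so add sees total = 27.
Step 3: f(0) returns 27 + 0 = 27

The answer is 27.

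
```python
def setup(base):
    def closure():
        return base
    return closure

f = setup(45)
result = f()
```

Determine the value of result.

Step 1: setup(45) creates closure capturing base = 45.
Step 2: f() returns the captured base = 45.
Step 3: result = 45

The answer is 45.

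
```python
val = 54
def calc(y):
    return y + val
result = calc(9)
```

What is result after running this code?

Step 1: val = 54 is defined globally.
Step 2: calc(9) uses parameter y = 9 and looks up val from global scope = 54.
Step 3: result = 9 + 54 = 63

The answer is 63.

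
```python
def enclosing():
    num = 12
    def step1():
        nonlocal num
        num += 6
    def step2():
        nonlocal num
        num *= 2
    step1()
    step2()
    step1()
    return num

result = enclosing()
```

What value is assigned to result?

Step 1: num = 12.
Step 2: step1(): num = 12 + 6 = 18.
Step 3: step2(): num = 18 * 2 = 36.
Step 4: step1(): num = 36 + 6 = 42. result = 42

The answer is 42.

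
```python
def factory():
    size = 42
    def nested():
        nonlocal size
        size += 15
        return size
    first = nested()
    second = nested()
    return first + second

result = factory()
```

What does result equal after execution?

Step 1: size starts at 42.
Step 2: First call: size = 42 + 15 = 57, returns 57.
Step 3: Second call: size = 57 + 15 = 72, returns 72.
Step 4: result = 57 + 72 = 129

The answer is 129.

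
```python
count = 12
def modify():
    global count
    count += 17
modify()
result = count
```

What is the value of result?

Step 1: count = 12 globally.
Step 2: modify() modifies global count: count += 17 = 29.
Step 3: result = 29

The answer is 29.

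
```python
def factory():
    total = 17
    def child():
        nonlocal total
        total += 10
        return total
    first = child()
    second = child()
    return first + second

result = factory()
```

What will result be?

Step 1: total starts at 17.
Step 2: First call: total = 17 + 10 = 27, returns 27.
Step 3: Second call: total = 27 + 10 = 37, returns 37.
Step 4: result = 27 + 37 = 64

The answer is 64.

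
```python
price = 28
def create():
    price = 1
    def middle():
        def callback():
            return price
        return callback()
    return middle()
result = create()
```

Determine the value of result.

Step 1: create() defines price = 1. middle() and callback() have no local price.
Step 2: callback() checks local (none), enclosing middle() (none), enclosing create() and finds price = 1.
Step 3: result = 1

The answer is 1.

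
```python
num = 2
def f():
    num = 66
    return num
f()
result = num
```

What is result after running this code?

Step 1: num = 2 globally.
Step 2: f() creates a LOCAL num = 66 (no global keyword!).
Step 3: The global num is unchanged. result = 2

The answer is 2.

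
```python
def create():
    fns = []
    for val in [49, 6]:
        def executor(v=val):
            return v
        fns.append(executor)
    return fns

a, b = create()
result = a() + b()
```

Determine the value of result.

Step 1: Default argument v=val captures val at each iteration.
Step 2: a() returns 49 (captured at first iteration), b() returns 6 (captured at second).
Step 3: result = 49 + 6 = 55

The answer is 55.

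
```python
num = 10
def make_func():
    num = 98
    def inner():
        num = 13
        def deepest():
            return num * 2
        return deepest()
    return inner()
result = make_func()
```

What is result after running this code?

Step 1: deepest() looks up num through LEGB: not local, finds num = 13 in enclosing inner().
Step 2: Returns 13 * 2 = 26.
Step 3: result = 26

The answer is 26.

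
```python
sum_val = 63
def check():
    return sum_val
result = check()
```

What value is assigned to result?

Step 1: sum_val = 63 is defined in the global scope.
Step 2: check() looks up sum_val. No local sum_val exists, so Python checks the global scope via LEGB rule and finds sum_val = 63.
Step 3: result = 63

The answer is 63.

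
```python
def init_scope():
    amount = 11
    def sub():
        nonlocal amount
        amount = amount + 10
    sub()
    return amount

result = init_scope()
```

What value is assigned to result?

Step 1: init_scope() sets amount = 11.
Step 2: sub() uses nonlocal to modify amount in init_scope's scope: amount = 11 + 10 = 21.
Step 3: init_scope() returns the modified amount = 21

The answer is 21.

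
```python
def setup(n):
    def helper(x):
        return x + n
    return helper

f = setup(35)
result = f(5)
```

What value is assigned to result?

Step 1: setup(35) creates a closure that captures n = 35.
Step 2: f(5) calls the closure with x = 5, returning 5 + 35 = 40.
Step 3: result = 40

The answer is 40.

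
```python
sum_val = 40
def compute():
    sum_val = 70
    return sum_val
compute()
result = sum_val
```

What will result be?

Step 1: sum_val = 40 globally.
Step 2: compute() creates a LOCAL sum_val = 70 (no global keyword!).
Step 3: The global sum_val is unchanged. result = 40

The answer is 40.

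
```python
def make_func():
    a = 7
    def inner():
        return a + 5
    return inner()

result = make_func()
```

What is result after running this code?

Step 1: make_func() defines a = 7.
Step 2: inner() reads a = 7 from enclosing scope, returns 7 + 5 = 12.
Step 3: result = 12

The answer is 12.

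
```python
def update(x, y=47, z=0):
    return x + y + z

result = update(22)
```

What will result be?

Step 1: update(22) uses defaults y = 47, z = 0.
Step 2: Returns 22 + 47 + 0 = 69.
Step 3: result = 69

The answer is 69.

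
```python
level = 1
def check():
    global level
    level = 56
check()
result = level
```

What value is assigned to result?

Step 1: level = 1 globally.
Step 2: check() declares global level and sets it to 56.
Step 3: After check(), global level = 56. result = 56

The answer is 56.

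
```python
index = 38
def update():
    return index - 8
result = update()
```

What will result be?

Step 1: index = 38 is defined globally.
Step 2: update() looks up index from global scope = 38, then computes 38 - 8 = 30.
Step 3: result = 30

The answer is 30.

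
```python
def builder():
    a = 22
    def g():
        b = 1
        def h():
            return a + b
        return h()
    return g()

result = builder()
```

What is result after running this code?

Step 1: builder() defines a = 22. g() defines b = 1.
Step 2: h() accesses both from enclosing scopes: a = 22, b = 1.
Step 3: result = 22 + 1 = 23

The answer is 23.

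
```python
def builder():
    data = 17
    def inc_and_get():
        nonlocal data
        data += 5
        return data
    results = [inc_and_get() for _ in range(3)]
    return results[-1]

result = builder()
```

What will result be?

Step 1: data = 17.
Step 2: Three calls to inc_and_get(), each adding 5.
Step 3: Last value = 17 + 5 * 3 = 32

The answer is 32.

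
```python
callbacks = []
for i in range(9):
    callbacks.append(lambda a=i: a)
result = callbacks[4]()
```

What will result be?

Step 1: Default argument a=i captures i's value at each iteration.
Step 2: callbacks[4] captured a = 4 when i was 4.
Step 3: result = 4

The answer is 4.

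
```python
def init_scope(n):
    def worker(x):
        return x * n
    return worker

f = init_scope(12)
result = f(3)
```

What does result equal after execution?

Step 1: init_scope(12) creates a closure capturing n = 12.
Step 2: f(3) computes 3 * 12 = 36.
Step 3: result = 36

The answer is 36.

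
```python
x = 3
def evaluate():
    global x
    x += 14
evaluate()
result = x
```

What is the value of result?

Step 1: x = 3 globally.
Step 2: evaluate() modifies global x: x += 14 = 17.
Step 3: result = 17

The answer is 17.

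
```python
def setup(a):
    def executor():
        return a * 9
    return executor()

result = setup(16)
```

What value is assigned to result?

Step 1: setup(16) binds parameter a = 16.
Step 2: executor() accesses a = 16 from enclosing scope.
Step 3: result = 16 * 9 = 144

The answer is 144.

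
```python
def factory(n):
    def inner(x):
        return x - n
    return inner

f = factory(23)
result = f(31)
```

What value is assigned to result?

Step 1: factory(23) creates a closure capturing n = 23.
Step 2: f(31) computes 31 - 23 = 8.
Step 3: result = 8

The answer is 8.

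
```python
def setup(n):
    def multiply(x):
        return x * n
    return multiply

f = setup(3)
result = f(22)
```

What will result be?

Step 1: setup(3) returns multiply closure with n = 3.
Step 2: f(22) computes 22 * 3 = 66.
Step 3: result = 66

The answer is 66.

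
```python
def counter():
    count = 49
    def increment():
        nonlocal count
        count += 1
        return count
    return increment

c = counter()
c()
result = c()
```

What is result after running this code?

Step 1: counter() creates closure with count = 49.
Step 2: Each c() call increments count via nonlocal. After 2 calls: 49 + 2 = 51.
Step 3: result = 51

The answer is 51.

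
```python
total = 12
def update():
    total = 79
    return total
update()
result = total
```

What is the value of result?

Step 1: total = 12 globally.
Step 2: update() creates a LOCAL total = 79 (no global keyword!).
Step 3: The global total is unchanged. result = 12

The answer is 12.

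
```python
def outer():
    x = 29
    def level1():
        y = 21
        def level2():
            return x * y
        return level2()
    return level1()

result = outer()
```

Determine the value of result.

Step 1: x = 29 in outer. y = 21 in level1.
Step 2: level2() reads x = 29 and y = 21 from enclosing scopes.
Step 3: result = 29 * 21 = 609

The answer is 609.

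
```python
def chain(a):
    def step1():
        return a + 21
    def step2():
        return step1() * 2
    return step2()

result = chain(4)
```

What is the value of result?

Step 1: chain(4) captures a = 4.
Step 2: step2() calls step1() which returns 4 + 21 = 25.
Step 3: step2() returns 25 * 2 = 50

The answer is 50.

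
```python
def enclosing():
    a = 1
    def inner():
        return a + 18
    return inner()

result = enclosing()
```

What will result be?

Step 1: enclosing() defines a = 1.
Step 2: inner() reads a = 1 from enclosing scope, returns 1 + 18 = 19.
Step 3: result = 19

The answer is 19.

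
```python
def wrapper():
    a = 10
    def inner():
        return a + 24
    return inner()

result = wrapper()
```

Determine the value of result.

Step 1: wrapper() defines a = 10.
Step 2: inner() reads a = 10 from enclosing scope, returns 10 + 24 = 34.
Step 3: result = 34

The answer is 34.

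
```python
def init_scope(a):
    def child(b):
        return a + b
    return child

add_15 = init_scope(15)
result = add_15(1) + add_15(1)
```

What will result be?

Step 1: add_15 captures a = 15.
Step 2: add_15(1) = 15 + 1 = 16, called twice.
Step 3: result = 16 + 16 = 32

The answer is 32.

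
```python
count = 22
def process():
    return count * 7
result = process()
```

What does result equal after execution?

Step 1: count = 22 is defined globally.
Step 2: process() looks up count from global scope = 22, then computes 22 * 7 = 154.
Step 3: result = 154

The answer is 154.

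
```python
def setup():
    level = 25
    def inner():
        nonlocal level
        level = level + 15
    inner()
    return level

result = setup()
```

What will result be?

Step 1: setup() sets level = 25.
Step 2: inner() uses nonlocal to modify level in setup's scope: level = 25 + 15 = 40.
Step 3: setup() returns the modified level = 40

The answer is 40.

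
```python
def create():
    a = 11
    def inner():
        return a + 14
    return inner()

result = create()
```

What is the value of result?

Step 1: create() defines a = 11.
Step 2: inner() reads a = 11 from enclosing scope, returns 11 + 14 = 25.
Step 3: result = 25

The answer is 25.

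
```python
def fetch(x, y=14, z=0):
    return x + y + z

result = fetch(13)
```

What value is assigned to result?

Step 1: fetch(13) uses defaults y = 14, z = 0.
Step 2: Returns 13 + 14 + 0 = 27.
Step 3: result = 27

The answer is 27.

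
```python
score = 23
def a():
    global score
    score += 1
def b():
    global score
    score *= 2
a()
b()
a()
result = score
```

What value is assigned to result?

Step 1: score = 23.
Step 2: a(): score = 23 + 1 = 24.
Step 3: b(): score = 24 * 2 = 48.
Step 4: a(): score = 48 + 1 = 49

The answer is 49.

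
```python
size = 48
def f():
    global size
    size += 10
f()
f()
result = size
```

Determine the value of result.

Step 1: size = 48.
Step 2: First f(): size = 48 + 10 = 58.
Step 3: Second f(): size = 58 + 10 = 68. result = 68

The answer is 68.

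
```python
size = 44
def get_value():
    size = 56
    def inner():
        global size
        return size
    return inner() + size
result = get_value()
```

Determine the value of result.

Step 1: Global size = 44. get_value() shadows with local size = 56.
Step 2: inner() uses global keyword, so inner() returns global size = 44.
Step 3: get_value() returns 44 + 56 = 100

The answer is 100.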